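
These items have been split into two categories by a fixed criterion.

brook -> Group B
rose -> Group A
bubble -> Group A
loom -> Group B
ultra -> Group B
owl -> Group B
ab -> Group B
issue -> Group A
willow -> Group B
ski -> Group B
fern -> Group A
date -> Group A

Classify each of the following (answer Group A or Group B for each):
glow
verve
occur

A rule that fits every label: contains 'e' — true of each 'Group A' example, false of each 'Group B' one.
glow: Group B (no 'e'). verve: Group A (has 'e'). occur: Group B (no 'e').

Group B, Group A, Group B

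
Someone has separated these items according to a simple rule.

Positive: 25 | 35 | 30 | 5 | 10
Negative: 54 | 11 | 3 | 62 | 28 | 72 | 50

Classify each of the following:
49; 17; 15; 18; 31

Negative, Negative, Positive, Negative, Negative

The pattern is that an item is 'Positive' exactly when: multiple of 5 AND at most 35.
49 → 49 = 5·9 + 4, 49 > 35 → Negative. 17 → 17 = 5·3 + 2, 17 ≤ 35 → Negative. 15 → 15 = 5·3, 15 ≤ 35 → Positive. 18 → 18 = 5·3 + 3, 18 ≤ 35 → Negative. 31 → 31 = 5·6 + 1, 31 ≤ 35 → Negative.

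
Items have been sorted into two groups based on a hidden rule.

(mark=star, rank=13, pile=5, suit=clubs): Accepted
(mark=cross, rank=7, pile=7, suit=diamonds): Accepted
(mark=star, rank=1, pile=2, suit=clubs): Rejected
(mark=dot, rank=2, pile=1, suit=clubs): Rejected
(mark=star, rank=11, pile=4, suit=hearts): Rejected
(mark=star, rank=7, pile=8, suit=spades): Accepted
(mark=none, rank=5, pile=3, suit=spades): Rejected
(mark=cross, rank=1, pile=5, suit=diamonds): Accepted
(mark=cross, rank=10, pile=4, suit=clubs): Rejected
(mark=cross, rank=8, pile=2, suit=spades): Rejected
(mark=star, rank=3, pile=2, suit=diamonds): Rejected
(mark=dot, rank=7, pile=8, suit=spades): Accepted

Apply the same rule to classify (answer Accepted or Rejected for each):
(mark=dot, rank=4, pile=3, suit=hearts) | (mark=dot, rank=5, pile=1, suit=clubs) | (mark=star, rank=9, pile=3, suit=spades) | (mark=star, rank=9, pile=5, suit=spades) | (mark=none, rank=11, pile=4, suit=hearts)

Rule: pile ≥ 5. This holds for each 'Accepted' example and fails for each 'Rejected' one.

Rejected, Rejected, Rejected, Accepted, Rejected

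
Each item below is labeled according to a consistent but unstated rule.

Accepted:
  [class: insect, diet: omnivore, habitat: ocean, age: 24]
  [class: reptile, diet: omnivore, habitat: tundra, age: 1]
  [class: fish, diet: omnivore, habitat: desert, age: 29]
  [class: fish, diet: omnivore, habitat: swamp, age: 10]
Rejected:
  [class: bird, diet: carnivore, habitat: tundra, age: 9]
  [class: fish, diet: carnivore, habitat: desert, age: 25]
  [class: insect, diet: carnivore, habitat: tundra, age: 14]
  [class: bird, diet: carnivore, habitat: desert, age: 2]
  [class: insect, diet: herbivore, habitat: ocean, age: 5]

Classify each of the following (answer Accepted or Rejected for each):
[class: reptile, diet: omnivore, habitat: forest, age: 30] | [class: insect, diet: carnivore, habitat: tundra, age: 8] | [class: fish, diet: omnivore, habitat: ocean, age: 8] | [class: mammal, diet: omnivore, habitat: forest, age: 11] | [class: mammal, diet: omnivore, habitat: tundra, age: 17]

Comparing the two groups points to one rule — diet is omnivore.
[class: reptile, diet: omnivore, habitat: forest, age: 30]: diet is omnivore, meets the rule → Accepted. [class: insect, diet: carnivore, habitat: tundra, age: 8]: diet is carnivore, does not fit → Rejected. [class: fish, diet: omnivore, habitat: ocean, age: 8]: diet is omnivore, meets the rule → Accepted. [class: mammal, diet: omnivore, habitat: forest, age: 11]: diet is omnivore, meets the rule → Accepted. [class: mammal, diet: omnivore, habitat: tundra, age: 17]: diet is omnivore, meets the rule → Accepted.

Accepted, Rejected, Accepted, Accepted, Accepted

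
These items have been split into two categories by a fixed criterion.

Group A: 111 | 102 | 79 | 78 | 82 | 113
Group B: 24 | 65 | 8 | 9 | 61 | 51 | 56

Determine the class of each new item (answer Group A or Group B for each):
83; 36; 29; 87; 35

Group A, Group B, Group B, Group A, Group B

The simplest hypothesis consistent with all the labels is: at least 78.
83: 83 ≥ 78 — satisfies this, so Group A.
36: 36 < 78 — fails this test, so Group B.
29: 29 < 78 — fails this test, so Group B.
87: 87 ≥ 78 — satisfies this, so Group A.
35: 35 < 78 — fails this test, so Group B.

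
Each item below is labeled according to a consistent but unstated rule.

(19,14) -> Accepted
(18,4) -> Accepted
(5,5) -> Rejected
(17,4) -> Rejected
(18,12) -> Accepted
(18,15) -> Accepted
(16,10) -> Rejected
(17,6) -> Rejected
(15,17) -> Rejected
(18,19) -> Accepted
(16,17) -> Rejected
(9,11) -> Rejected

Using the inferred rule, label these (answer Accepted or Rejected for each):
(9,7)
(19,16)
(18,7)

Rejected, Accepted, Accepted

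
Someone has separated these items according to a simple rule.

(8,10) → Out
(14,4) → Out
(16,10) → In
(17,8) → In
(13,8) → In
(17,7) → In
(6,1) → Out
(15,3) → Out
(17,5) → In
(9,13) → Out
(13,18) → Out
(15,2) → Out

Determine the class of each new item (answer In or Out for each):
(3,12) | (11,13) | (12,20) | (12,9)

Out, Out, Out, In

The rule appears to be: first > second AND sum ≥ 21.
(3,12): 3 < 12, 3+12 = 15 — does not fit, so Out.
(11,13): 11 < 13, 11+13 = 24 — does not fit, so Out.
(12,20): 12 < 20, 12+20 = 32 — does not fit, so Out.
(12,9): 12 > 9, 12+9 = 21 — qualifies, so In.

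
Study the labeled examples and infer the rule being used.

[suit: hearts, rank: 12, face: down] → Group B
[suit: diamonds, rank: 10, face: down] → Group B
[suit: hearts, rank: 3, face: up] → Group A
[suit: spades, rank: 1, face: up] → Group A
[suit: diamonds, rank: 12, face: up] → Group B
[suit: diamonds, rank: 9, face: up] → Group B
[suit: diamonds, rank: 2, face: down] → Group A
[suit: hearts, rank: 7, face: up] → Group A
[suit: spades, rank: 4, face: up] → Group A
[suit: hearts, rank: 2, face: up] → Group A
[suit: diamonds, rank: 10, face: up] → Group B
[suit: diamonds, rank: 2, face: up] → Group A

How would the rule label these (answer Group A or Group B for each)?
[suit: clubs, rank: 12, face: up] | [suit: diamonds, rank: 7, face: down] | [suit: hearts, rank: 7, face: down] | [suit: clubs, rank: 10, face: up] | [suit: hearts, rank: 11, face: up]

The common property of the 'Group A' items is: rank ≤ 7. No 'Group B' item has it.
[suit: clubs, rank: 12, face: up]: rank = 12 — does not fit, so Group B.
[suit: diamonds, rank: 7, face: down]: rank = 7 — matches, so Group A.
[suit: hearts, rank: 7, face: down]: rank = 7 — matches, so Group A.
[suit: clubs, rank: 10, face: up]: rank = 10 — does not fit, so Group B.
[suit: hearts, rank: 11, face: up]: rank = 11 — does not fit, so Group B.

Group B, Group A, Group A, Group B, Group B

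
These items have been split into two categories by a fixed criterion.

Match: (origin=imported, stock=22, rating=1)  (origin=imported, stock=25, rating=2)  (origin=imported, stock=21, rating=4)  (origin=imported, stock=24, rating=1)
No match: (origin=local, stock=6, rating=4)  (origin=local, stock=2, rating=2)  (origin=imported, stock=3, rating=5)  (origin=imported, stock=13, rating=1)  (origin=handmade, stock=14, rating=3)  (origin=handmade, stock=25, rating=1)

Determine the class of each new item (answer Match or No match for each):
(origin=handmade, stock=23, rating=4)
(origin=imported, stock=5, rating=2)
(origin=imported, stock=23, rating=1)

All 'Match' examples share one property — origin is imported AND stock ≥ 14 — and every 'No match' example lacks it.
(origin=handmade, stock=23, rating=4): No match (origin is handmade, stock = 23).
(origin=imported, stock=5, rating=2): No match (origin is imported, stock = 5).
(origin=imported, stock=23, rating=1): Match (origin is imported, stock = 23).

No match, No match, Match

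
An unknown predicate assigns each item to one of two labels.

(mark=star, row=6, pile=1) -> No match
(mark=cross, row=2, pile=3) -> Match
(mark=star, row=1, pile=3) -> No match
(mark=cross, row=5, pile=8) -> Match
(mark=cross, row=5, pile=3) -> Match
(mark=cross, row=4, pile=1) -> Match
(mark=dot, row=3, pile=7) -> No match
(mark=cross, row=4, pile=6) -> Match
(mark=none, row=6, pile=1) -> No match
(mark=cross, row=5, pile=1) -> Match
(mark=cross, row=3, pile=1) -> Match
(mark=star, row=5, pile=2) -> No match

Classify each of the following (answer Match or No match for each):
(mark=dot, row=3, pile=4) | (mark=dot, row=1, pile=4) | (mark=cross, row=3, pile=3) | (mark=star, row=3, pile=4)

No match, No match, Match, No match

Every 'Match' example satisfies: mark is cross. None of the 'No match' examples do.
No match: (mark=dot, row=3, pile=4), since mark is dot. No match: (mark=dot, row=1, pile=4), since mark is dot. Match: (mark=cross, row=3, pile=3), since mark is cross. No match: (mark=star, row=3, pile=4), since mark is star.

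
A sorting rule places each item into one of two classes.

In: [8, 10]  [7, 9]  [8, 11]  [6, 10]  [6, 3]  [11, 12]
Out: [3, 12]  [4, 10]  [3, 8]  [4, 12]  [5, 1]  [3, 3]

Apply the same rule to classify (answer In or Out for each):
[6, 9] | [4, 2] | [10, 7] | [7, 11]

In, Out, In, In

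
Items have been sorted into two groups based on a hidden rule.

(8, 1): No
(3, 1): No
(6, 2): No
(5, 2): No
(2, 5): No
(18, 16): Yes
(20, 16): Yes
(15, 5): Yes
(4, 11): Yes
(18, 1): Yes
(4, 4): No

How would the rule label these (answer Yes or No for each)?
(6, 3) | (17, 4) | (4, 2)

Rule: sum ≥ 15. This holds for each 'Yes' example and fails for each 'No' one.
(6, 3): 6+3 = 9 — fails this test, so No. (17, 4): 17+4 = 21 — checks out, so Yes. (4, 2): 4+2 = 6 — fails this test, so No.

No, Yes, No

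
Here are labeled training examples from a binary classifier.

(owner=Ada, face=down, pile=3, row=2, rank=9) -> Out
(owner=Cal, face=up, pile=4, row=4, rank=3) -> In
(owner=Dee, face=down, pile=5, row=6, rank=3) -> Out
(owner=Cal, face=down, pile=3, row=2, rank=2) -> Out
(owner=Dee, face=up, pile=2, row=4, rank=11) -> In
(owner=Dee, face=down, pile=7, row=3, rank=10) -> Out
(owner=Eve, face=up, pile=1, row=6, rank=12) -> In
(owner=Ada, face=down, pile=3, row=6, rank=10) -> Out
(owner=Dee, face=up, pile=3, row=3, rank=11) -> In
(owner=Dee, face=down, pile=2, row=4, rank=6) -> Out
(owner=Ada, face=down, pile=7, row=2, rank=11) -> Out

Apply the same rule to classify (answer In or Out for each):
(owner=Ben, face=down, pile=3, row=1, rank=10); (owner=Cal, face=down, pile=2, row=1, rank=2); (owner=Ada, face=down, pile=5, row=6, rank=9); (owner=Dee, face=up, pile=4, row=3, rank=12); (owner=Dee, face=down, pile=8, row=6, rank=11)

Comparing the two groups points to one rule — face is up.
(owner=Ben, face=down, pile=3, row=1, rank=10): face is down, lacks this property → Out. (owner=Cal, face=down, pile=2, row=1, rank=2): face is down, lacks this property → Out. (owner=Ada, face=down, pile=5, row=6, rank=9): face is down, lacks this property → Out. (owner=Dee, face=up, pile=4, row=3, rank=12): face is up, checks out → In. (owner=Dee, face=down, pile=8, row=6, rank=11): face is down, lacks this property → Out.

Out, Out, Out, In, Out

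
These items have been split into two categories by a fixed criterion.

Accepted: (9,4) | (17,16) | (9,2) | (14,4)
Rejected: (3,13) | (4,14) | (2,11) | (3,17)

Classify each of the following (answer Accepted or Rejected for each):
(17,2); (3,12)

All 'Accepted' examples share one property — first > second — and every 'Rejected' example lacks it.

Accepted, Rejected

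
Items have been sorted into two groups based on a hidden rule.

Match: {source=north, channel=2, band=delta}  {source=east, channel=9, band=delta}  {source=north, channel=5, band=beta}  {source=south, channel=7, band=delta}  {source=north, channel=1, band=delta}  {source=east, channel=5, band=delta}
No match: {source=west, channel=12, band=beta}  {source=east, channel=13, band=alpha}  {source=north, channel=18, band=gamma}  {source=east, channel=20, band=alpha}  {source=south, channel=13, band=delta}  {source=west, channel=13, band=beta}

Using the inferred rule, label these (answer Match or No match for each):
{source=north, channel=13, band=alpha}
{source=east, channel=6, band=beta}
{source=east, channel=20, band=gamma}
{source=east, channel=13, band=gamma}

The distinguishing property — channel ≤ 9 — holds for all the 'Match' cases and none of the 'No match' cases.
{source=north, channel=13, band=alpha}: channel = 13, fails this test → No match. {source=east, channel=6, band=beta}: channel = 6, passes → Match. {source=east, channel=20, band=gamma}: channel = 20, fails this test → No match. {source=east, channel=13, band=gamma}: channel = 13, fails this test → No match.

No match, Match, No match, No match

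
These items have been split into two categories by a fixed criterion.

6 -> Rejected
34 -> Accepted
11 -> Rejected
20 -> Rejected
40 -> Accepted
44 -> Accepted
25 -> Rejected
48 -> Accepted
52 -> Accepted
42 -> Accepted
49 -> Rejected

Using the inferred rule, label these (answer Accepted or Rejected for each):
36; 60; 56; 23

Accepted, Accepted, Accepted, Rejected

'Accepted' ⟺ even AND at least 25.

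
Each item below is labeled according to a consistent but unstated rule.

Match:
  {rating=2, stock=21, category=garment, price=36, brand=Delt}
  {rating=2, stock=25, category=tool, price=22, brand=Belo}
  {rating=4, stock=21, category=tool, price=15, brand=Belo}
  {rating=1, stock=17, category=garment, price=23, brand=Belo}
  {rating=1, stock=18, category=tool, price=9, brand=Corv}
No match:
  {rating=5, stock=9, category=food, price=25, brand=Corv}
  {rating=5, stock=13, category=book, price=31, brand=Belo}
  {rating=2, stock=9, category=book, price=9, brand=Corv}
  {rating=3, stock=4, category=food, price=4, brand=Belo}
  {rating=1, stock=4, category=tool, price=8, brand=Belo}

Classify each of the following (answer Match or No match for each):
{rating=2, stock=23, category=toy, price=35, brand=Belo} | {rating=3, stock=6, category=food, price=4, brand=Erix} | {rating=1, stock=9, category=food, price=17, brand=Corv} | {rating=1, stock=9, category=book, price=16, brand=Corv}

Match, No match, No match, No match

Rule: stock ≥ 17. This holds for each 'Match' example and fails for each 'No match' one.
{rating=2, stock=23, category=toy, price=35, brand=Belo} — stock = 23, hence Match.
{rating=3, stock=6, category=food, price=4, brand=Erix} — stock = 6, hence No match.
{rating=1, stock=9, category=food, price=17, brand=Corv} — stock = 9, hence No match.
{rating=1, stock=9, category=book, price=16, brand=Corv} — stock = 9, hence No match.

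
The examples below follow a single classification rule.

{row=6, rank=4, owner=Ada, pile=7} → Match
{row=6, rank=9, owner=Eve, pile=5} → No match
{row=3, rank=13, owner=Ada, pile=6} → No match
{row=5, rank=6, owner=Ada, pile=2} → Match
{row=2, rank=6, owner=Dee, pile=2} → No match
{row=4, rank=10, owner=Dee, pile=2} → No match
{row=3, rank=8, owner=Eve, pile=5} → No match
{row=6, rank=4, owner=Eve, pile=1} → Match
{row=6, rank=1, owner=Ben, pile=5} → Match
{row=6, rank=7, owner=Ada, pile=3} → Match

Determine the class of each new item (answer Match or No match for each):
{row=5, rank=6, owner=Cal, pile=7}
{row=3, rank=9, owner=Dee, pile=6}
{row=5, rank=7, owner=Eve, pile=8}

Match, No match, Match

The simplest hypothesis consistent with all the labels is: row ≥ 3 AND rank ≤ 7.
Match: {row=5, rank=6, owner=Cal, pile=7}, since row = 5, rank = 6. No match: {row=3, rank=9, owner=Dee, pile=6}, since row = 3, rank = 9. Match: {row=5, rank=7, owner=Eve, pile=8}, since row = 5, rank = 7.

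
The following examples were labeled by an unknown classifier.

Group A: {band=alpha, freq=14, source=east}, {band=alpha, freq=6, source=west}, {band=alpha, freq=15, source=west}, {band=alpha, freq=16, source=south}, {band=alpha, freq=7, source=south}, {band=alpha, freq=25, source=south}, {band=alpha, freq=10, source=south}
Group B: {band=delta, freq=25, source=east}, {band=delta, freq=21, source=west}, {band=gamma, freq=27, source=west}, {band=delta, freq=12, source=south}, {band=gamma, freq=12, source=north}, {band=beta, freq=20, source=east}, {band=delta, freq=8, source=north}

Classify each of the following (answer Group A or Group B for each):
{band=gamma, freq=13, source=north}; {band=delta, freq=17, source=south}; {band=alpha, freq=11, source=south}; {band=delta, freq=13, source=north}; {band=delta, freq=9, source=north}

Group B, Group B, Group A, Group B, Group B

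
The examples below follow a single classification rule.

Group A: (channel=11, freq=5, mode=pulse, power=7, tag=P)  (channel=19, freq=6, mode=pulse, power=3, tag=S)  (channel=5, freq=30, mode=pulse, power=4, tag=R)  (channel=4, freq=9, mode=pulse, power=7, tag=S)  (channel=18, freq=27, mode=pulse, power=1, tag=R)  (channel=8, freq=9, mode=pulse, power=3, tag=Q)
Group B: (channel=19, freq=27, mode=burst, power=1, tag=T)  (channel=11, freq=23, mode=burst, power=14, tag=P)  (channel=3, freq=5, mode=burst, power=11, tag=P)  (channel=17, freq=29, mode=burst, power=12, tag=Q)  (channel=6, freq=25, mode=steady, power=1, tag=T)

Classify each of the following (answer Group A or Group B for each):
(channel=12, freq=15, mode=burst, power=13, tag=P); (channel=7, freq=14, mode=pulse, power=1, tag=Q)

Group B, Group A

A rule that fits every label: mode is pulse — true of each 'Group A' example, false of each 'Group B' one.
(channel=12, freq=15, mode=burst, power=13, tag=P): mode is burst, does not fit → Group B. (channel=7, freq=14, mode=pulse, power=1, tag=Q): mode is pulse, fits → Group A.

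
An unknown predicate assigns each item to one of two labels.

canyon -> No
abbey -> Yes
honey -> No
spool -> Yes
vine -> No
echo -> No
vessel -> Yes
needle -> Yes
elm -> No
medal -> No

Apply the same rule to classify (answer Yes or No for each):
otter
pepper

Yes, Yes

Comparing the two groups points to one rule — has a double letter.
Yes: otter, since 'tt' doubled.
Yes: pepper, since 'pp' doubled.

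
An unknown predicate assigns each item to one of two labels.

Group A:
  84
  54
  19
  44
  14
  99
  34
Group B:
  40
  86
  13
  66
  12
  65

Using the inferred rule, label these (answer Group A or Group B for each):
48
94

Group B, Group A

A rule that fits every label: ≡ 4 (mod 5) — true of each 'Group A' example, false of each 'Group B' one.
48 → 48 mod 5 = 3 → Group B.
94 → 94 mod 5 = 4 → Group A.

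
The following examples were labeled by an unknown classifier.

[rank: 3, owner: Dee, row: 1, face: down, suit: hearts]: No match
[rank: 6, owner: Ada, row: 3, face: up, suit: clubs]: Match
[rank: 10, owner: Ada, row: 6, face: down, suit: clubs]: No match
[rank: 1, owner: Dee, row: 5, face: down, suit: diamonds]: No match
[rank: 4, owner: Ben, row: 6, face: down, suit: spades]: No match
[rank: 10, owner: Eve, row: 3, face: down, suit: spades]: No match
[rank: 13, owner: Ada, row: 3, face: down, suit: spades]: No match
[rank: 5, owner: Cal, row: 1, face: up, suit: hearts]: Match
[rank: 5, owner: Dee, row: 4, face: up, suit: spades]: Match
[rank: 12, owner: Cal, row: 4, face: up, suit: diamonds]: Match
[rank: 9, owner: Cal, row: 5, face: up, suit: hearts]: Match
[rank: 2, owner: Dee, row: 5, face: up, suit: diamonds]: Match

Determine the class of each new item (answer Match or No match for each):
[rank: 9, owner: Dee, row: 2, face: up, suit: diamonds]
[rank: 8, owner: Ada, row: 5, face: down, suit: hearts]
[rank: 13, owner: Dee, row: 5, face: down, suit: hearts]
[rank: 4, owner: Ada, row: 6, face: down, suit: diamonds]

One predicate separates the groups cleanly: face is up.
[rank: 9, owner: Dee, row: 2, face: up, suit: diamonds]: face is up, has this property → Match. [rank: 8, owner: Ada, row: 5, face: down, suit: hearts]: face is down, doesn't match → No match. [rank: 13, owner: Dee, row: 5, face: down, suit: hearts]: face is down, doesn't match → No match. [rank: 4, owner: Ada, row: 6, face: down, suit: diamonds]: face is down, doesn't match → No match.

Match, No match, No match, No match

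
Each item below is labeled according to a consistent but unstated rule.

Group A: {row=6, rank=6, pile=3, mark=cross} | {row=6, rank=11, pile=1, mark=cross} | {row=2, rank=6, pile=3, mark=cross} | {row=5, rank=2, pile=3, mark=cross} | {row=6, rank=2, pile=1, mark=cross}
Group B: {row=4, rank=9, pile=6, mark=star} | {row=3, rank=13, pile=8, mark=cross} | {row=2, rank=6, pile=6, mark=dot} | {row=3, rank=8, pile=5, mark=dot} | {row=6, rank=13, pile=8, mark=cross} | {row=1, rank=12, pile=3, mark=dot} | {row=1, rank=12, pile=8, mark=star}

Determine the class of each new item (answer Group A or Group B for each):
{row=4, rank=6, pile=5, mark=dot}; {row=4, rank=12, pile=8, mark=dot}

The classifier is using: mark is cross AND pile ≤ 3.

Group B, Group B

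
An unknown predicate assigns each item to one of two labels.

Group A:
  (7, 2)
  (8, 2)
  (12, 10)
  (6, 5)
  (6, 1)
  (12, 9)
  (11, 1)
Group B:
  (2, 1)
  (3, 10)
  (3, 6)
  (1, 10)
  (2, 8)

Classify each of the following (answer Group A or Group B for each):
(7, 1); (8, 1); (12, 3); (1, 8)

The pattern is that an item is 'Group A' exactly when: first ≥ 5.
(7, 1): first 7, matches → Group A.
(8, 1): first 8, matches → Group A.
(12, 3): first 12, matches → Group A.
(1, 8): first 1, fails this test → Group B.

Group A, Group A, Group A, Group B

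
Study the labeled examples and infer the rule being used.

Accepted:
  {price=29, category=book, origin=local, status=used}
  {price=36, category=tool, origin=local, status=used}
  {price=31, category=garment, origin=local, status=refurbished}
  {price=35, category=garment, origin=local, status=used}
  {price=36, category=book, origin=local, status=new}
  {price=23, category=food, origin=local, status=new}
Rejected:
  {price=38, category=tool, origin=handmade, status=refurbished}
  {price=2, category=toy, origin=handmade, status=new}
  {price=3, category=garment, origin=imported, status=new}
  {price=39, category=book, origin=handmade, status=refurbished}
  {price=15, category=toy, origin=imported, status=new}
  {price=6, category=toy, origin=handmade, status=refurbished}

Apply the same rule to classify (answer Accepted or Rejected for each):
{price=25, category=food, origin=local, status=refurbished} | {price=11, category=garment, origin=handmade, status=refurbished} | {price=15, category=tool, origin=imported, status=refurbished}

Accepted, Rejected, Rejected

Comparing the two groups points to one rule — origin is local.
{price=25, category=food, origin=local, status=refurbished}: origin is local — matches, so Accepted.
{price=11, category=garment, origin=handmade, status=refurbished}: origin is handmade — doesn't match, so Rejected.
{price=15, category=tool, origin=imported, status=refurbished}: origin is imported — doesn't match, so Rejected.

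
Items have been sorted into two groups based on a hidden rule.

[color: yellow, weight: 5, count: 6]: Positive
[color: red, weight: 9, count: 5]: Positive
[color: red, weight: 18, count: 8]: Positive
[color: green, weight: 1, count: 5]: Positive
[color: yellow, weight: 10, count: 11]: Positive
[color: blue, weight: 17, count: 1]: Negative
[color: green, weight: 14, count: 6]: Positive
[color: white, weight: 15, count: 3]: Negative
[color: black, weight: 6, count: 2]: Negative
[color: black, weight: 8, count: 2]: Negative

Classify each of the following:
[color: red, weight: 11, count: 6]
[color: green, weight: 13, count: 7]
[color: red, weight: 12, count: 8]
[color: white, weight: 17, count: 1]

Positive, Positive, Positive, Negative

One predicate separates the groups cleanly: count ≥ 5.
[color: red, weight: 11, count: 6]: count = 6 — matches, so Positive.
[color: green, weight: 13, count: 7]: count = 7 — matches, so Positive.
[color: red, weight: 12, count: 8]: count = 8 — matches, so Positive.
[color: white, weight: 17, count: 1]: count = 1 — does not fit, so Negative.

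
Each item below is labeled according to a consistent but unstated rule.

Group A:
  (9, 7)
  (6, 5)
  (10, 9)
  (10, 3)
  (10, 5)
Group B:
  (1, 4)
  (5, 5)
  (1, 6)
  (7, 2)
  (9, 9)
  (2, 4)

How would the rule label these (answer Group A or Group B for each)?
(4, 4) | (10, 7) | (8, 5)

Group B, Group A, Group A

The pattern is that an item is 'Group A' exactly when: first > second AND second is odd.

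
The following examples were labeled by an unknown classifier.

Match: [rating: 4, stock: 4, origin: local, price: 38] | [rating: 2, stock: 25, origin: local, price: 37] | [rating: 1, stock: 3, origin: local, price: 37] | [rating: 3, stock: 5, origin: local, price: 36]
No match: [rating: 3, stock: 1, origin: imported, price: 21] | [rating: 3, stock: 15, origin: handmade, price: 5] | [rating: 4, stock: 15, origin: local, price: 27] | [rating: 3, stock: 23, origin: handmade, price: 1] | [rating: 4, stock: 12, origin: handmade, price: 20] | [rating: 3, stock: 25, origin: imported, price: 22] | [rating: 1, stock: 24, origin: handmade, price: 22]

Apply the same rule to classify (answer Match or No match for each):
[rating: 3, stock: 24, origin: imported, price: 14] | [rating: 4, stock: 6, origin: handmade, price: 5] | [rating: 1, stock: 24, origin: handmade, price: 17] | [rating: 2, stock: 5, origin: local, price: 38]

No match, No match, No match, Match

The common property of the 'Match' items is: price ≥ 36. No 'No match' item has it.
[rating: 3, stock: 24, origin: imported, price: 14]: price = 14 — doesn't match, so No match. [rating: 4, stock: 6, origin: handmade, price: 5]: price = 5 — doesn't match, so No match. [rating: 1, stock: 24, origin: handmade, price: 17]: price = 17 — doesn't match, so No match. [rating: 2, stock: 5, origin: local, price: 38]: price = 38 — qualifies, so Match.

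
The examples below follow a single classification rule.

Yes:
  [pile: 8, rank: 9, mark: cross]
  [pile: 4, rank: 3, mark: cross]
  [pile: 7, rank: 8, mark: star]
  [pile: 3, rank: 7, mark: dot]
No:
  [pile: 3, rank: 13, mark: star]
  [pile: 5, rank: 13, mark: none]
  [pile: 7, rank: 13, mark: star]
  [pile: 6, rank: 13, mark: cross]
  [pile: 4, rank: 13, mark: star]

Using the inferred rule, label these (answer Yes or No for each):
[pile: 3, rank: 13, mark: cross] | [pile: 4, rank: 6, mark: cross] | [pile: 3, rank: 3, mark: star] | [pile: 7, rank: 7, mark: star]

No, Yes, Yes, Yes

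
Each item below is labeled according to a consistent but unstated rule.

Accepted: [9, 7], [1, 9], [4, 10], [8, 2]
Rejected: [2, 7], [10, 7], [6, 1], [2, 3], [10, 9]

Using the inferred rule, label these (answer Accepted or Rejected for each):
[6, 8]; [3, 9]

Accepted, Accepted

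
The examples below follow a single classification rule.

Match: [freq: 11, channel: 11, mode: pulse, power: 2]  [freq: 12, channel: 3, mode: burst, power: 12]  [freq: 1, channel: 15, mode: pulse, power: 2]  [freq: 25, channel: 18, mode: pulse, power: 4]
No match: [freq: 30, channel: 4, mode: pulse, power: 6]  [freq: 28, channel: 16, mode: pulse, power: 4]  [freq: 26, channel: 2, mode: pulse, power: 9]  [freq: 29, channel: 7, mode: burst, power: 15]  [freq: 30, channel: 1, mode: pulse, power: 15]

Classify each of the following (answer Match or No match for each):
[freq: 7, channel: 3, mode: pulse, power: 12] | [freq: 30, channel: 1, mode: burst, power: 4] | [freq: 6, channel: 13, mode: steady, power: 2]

Every 'Match' example satisfies: freq ≤ 25. None of the 'No match' examples do.
Match: [freq: 7, channel: 3, mode: pulse, power: 12], since freq = 7.
No match: [freq: 30, channel: 1, mode: burst, power: 4], since freq = 30.
Match: [freq: 6, channel: 13, mode: steady, power: 2], since freq = 6.

Match, No match, Match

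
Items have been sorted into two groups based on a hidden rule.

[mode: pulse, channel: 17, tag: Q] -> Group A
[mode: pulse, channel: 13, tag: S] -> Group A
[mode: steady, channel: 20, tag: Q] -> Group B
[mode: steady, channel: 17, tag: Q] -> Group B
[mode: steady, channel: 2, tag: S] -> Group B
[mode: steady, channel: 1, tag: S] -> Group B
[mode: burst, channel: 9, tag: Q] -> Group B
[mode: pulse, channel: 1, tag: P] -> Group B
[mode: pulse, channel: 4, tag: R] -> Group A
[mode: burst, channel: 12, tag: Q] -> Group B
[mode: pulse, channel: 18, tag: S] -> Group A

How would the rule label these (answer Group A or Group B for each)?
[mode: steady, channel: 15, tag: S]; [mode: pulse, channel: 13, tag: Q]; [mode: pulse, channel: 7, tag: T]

Group B, Group A, Group A

The simplest hypothesis consistent with all the labels is: mode is pulse AND channel ≥ 2.
Group B: [mode: steady, channel: 15, tag: S], since mode is steady, channel = 15. Group A: [mode: pulse, channel: 13, tag: Q], since mode is pulse, channel = 13. Group A: [mode: pulse, channel: 7, tag: T], since mode is pulse, channel = 7.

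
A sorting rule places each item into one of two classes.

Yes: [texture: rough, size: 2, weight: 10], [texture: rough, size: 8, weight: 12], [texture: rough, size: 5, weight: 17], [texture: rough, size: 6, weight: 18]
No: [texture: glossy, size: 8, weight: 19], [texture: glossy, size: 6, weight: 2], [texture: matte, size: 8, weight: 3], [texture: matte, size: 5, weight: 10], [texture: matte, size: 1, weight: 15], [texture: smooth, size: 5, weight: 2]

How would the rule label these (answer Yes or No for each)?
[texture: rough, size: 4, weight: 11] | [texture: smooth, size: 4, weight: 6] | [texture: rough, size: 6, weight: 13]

The distinguishing property — texture is rough — holds for all the 'Yes' cases and none of the 'No' cases.

Yes, No, Yes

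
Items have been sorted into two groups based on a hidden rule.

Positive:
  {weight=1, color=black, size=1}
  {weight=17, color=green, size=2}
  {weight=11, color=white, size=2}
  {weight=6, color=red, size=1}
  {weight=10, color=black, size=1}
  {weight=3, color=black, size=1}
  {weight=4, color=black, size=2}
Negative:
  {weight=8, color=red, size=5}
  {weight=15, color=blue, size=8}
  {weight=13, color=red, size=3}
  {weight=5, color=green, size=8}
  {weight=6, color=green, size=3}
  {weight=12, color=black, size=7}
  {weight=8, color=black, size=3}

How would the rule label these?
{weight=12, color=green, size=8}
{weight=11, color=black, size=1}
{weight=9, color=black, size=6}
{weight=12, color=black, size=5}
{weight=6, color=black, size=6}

The distinguishing property — size ≤ 2 — holds for all the 'Positive' cases and none of the 'Negative' cases.
{weight=12, color=green, size=8}: size = 8, fails this test → Negative. {weight=11, color=black, size=1}: size = 1, qualifies → Positive. {weight=9, color=black, size=6}: size = 6, fails this test → Negative. {weight=12, color=black, size=5}: size = 5, fails this test → Negative. {weight=6, color=black, size=6}: size = 6, fails this test → Negative.

Negative, Positive, Negative, Negative, Negative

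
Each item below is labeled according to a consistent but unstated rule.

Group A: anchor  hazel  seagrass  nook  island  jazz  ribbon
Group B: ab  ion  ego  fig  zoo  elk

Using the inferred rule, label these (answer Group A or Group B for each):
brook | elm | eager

Group A, Group B, Group A

The simplest hypothesis consistent with all the labels is: length ≥ 4.
brook: length 5 — matches, so Group A.
elm: length 3 — fails the rule, so Group B.
eager: length 5 — matches, so Group A.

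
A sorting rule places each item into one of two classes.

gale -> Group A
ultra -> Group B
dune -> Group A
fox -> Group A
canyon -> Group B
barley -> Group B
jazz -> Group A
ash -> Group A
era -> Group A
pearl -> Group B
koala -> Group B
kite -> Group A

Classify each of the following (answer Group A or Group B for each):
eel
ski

The pattern is that an item is 'Group A' exactly when: length ≤ 4.
eel: length 3, matches → Group A.
ski: length 3, matches → Group A.

Group A, Group A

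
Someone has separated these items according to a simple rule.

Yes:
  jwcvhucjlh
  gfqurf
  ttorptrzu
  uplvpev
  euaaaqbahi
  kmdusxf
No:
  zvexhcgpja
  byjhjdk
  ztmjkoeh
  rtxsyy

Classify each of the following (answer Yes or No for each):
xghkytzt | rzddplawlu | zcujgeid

No, Yes, Yes

Looking at the examples, the only property every 'Yes' case has and every 'No' case lacks is: contains 'u'.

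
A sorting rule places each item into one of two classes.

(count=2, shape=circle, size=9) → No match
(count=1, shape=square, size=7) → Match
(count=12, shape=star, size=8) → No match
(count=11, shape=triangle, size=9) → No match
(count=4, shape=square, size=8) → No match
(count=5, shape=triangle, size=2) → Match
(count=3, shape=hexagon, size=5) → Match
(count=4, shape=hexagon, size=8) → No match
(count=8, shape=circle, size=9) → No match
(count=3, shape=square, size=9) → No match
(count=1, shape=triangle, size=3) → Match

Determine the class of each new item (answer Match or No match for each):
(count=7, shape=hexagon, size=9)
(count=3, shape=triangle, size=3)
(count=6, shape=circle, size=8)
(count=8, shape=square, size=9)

No match, Match, No match, No match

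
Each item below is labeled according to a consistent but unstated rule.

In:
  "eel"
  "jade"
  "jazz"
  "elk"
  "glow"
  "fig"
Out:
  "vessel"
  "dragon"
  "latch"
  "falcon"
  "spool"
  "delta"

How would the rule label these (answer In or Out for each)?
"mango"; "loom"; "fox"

Out, In, In

The pattern is that an item is 'In' exactly when: length ≤ 4.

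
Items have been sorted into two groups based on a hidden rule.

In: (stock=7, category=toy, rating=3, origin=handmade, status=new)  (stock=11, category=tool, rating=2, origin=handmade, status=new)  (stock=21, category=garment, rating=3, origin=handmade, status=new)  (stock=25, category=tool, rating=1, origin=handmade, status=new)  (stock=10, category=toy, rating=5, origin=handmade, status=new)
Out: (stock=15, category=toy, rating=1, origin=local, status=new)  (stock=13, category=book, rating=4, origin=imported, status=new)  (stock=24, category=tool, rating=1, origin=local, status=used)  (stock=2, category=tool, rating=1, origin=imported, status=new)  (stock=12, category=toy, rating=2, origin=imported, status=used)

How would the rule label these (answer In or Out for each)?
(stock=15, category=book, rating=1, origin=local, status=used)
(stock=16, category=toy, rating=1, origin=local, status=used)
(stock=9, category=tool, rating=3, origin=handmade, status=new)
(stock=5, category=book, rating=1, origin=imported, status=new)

Out, Out, In, Out

The classifier is using: origin is handmade.
(stock=15, category=book, rating=1, origin=local, status=used): origin is local — does not pass, so Out.
(stock=16, category=toy, rating=1, origin=local, status=used): origin is local — does not pass, so Out.
(stock=9, category=tool, rating=3, origin=handmade, status=new): origin is handmade — has this property, so In.
(stock=5, category=book, rating=1, origin=imported, status=new): origin is imported — does not pass, so Out.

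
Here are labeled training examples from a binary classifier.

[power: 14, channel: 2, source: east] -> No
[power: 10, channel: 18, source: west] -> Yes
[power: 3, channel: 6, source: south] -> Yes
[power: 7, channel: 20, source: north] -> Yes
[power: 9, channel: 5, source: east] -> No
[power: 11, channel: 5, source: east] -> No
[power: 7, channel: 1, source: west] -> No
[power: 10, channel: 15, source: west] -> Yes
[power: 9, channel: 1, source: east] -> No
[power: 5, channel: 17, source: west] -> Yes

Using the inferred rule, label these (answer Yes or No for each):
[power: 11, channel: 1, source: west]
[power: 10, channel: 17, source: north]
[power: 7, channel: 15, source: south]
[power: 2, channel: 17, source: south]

No, Yes, Yes, Yes

The pattern is that an item is 'Yes' exactly when: channel ≥ 6.
[power: 11, channel: 1, source: west]: channel = 1 — fails the rule, so No. [power: 10, channel: 17, source: north]: channel = 17 — fits, so Yes. [power: 7, channel: 15, source: south]: channel = 15 — fits, so Yes. [power: 2, channel: 17, source: south]: channel = 17 — fits, so Yes.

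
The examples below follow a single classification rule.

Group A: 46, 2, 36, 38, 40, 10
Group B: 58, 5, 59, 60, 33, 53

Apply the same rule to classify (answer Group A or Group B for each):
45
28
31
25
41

The classifier is using: even AND at most 46.
45: Group B (45 is odd, 45 ≤ 46). 28: Group A (28 is even, 28 ≤ 46). 31: Group B (31 is odd, 31 ≤ 46). 25: Group B (25 is odd, 25 ≤ 46). 41: Group B (41 is odd, 41 ≤ 46).

Group B, Group A, Group B, Group B, Group B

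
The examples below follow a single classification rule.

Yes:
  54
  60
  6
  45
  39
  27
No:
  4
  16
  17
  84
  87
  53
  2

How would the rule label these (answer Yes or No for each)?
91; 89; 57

No, No, Yes

The simplest hypothesis consistent with all the labels is: multiple of 3 AND at most 60.
91: 91 = 3·30 + 1, 91 > 60, does not pass → No. 89: 89 = 3·29 + 2, 89 > 60, does not pass → No. 57: 57 = 3·19, 57 ≤ 60, fits → Yes.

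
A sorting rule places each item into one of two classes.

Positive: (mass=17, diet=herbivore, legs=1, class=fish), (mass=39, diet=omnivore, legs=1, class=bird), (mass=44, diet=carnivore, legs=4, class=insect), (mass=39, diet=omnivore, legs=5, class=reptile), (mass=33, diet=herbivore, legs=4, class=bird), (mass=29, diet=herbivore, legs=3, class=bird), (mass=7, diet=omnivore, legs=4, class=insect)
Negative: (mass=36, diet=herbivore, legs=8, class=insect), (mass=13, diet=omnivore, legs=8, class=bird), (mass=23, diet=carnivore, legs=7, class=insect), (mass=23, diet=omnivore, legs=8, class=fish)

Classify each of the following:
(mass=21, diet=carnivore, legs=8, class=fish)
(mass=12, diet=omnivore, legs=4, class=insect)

A rule that fits every label: legs ≤ 5 — true of each 'Positive' example, false of each 'Negative' one.
(mass=21, diet=carnivore, legs=8, class=fish) → legs = 8 → Negative. (mass=12, diet=omnivore, legs=4, class=insect) → legs = 4 → Positive.

Negative, Positive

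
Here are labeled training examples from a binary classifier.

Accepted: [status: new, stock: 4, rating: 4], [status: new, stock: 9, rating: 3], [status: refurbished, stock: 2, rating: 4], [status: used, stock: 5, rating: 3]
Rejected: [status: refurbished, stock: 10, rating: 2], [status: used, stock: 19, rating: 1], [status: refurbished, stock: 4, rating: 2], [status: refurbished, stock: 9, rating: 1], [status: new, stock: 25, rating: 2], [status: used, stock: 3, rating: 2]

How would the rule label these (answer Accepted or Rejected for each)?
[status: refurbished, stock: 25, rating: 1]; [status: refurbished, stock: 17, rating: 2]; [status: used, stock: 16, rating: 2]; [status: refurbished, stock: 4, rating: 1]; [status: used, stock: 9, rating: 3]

Rule: rating ≥ 3. This holds for each 'Accepted' example and fails for each 'Rejected' one.

Rejected, Rejected, Rejected, Rejected, Accepted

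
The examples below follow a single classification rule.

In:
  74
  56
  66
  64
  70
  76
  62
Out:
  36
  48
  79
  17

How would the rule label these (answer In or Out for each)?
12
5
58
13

The pattern is that an item is 'In' exactly when: even AND at least 56.

Out, Out, In, Out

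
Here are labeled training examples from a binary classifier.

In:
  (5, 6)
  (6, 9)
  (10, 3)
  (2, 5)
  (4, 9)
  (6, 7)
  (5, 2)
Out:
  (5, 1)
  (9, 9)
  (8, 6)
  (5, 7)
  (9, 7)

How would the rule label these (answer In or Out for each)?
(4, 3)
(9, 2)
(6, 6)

In, In, Out

The common property of the 'In' items is: sum is odd. No 'Out' item has it.
In: (4, 3), since 4+3 = 7. In: (9, 2), since 9+2 = 11. Out: (6, 6), since 6+6 = 12.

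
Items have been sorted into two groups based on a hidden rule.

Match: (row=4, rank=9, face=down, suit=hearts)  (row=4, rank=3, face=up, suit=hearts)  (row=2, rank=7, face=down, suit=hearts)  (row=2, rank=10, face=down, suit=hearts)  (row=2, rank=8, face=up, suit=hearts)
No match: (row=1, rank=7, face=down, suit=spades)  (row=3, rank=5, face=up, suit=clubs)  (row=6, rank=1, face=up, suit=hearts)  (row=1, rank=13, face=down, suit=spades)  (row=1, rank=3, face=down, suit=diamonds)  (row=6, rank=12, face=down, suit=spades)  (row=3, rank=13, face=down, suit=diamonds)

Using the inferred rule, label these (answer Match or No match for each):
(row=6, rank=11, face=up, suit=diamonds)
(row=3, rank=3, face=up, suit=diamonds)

No match, No match

The common property of the 'Match' items is: suit is hearts AND row ≤ 4. No 'No match' item has it.
No match: (row=6, rank=11, face=up, suit=diamonds), since suit is diamonds, row = 6.
No match: (row=3, rank=3, face=up, suit=diamonds), since suit is diamonds, row = 3.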